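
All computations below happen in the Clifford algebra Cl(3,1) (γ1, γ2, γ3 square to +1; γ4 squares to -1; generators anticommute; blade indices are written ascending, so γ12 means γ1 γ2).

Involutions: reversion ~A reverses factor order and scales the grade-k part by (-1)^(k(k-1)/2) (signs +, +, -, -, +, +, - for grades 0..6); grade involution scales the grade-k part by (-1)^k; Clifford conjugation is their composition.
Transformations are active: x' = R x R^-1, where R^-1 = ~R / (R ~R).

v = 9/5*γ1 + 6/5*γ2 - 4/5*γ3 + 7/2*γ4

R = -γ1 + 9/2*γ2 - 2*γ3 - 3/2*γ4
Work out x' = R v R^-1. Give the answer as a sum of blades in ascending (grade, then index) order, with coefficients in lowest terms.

~R = -γ1 + 9/2*γ2 - 2*γ3 - 3/2*γ4, and R ~R = 23, so R^-1 = ~R / (23).
R v = 209/20 - 93/10*γ12 + 22/5*γ13 - 4/5*γ14 - 6/5*γ23 + 351/20*γ24 - 41/5*γ34
Answer: -623/230*γ1 + 1329/460*γ2 - 117/115*γ3 - 2237/460*γ4


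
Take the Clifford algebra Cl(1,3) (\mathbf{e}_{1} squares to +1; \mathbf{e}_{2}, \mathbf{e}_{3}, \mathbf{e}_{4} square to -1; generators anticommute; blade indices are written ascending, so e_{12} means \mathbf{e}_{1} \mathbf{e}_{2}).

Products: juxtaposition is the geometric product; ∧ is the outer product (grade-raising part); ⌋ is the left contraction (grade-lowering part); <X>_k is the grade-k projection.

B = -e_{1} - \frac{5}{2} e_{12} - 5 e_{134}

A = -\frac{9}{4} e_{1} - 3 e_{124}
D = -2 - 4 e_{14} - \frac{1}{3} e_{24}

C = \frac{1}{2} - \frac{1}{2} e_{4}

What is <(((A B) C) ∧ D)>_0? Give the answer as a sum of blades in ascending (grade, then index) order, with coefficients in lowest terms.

step 1: \frac{9}{4} + \frac{45}{8} e_{2} + \frac{15}{2} e_{4} + 15 e_{23} + 3 e_{24} + \frac{45}{4} e_{34}
step 2: \frac{39}{8} + \frac{69}{16} e_{2} + \frac{45}{8} e_{3} + \frac{21}{8} e_{4} + \frac{15}{2} e_{23} - \frac{21}{16} e_{24} + \frac{45}{8} e_{34} - \frac{15}{2} e_{234}
step 3: -\frac{39}{4} - \frac{69}{8} e_{2} - \frac{45}{4} e_{3} - \frac{21}{4} e_{4} - \frac{39}{2} e_{14} - 15 e_{23} + e_{24} - \frac{45}{4} e_{34} + \frac{69}{4} e_{124} + \frac{45}{2} e_{134} + \frac{135}{8} e_{234} - 30 e_{1234}
step 4: -\frac{39}{4}
Answer: -\frac{39}{4}


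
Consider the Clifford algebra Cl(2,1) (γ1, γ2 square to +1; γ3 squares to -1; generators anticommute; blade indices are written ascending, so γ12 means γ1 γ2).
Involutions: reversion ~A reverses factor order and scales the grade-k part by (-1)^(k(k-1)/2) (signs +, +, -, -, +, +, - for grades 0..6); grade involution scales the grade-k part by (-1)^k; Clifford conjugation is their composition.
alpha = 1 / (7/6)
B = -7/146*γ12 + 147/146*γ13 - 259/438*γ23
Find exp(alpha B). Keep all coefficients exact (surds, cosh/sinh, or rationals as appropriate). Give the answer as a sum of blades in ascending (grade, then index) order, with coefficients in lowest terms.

B^2 term by term: the squares give (-7/146)^2*(γ12)^2 + (147/146)^2*(γ13)^2 + (-259/438)^2*(γ23)^2 = 49/21316*(-1) + 21609/21316*(+1) + 67081/191844*(+1) = 49/36 (each basis 2-blade squares to minus the product of its generators' squares); cross terms between blades sharing an index anticommute and cancel. So B^2 = 49/36.
B^2 = 49/36 — the series telescopes hyperbolically here: l = 7/6, alpha*l = 1, so exp(alpha B) = cosh(1) + (sinh(1)/(7/6))*B = cosh(1) + (6*sinh(1)/7)*B.
Answer: cosh(1) - 3*sinh(1)/73*γ12 + 63*sinh(1)/73*γ13 - 37*sinh(1)/73*γ23


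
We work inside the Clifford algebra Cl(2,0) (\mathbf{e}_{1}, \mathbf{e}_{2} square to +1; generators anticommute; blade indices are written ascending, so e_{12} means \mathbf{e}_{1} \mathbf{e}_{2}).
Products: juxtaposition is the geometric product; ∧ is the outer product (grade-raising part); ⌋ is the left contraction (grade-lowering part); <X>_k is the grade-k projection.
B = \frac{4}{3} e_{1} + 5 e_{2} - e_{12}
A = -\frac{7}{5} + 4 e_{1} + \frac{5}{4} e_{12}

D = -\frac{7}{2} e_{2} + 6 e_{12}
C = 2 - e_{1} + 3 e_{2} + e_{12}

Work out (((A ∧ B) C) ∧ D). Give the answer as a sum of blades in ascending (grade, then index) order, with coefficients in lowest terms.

step 1: -\frac{28}{15} e_{1} - 7 e_{2} + \frac{107}{5} e_{12}
step 2: -\frac{608}{15} + \frac{1012}{15} e_{1} + \frac{83}{15} e_{2} + \frac{151}{5} e_{12}
step 3: \frac{2128}{15} e_{2} - \frac{1438}{3} e_{12}
Answer: \frac{2128}{15} e_{2} - \frac{1438}{3} e_{12}


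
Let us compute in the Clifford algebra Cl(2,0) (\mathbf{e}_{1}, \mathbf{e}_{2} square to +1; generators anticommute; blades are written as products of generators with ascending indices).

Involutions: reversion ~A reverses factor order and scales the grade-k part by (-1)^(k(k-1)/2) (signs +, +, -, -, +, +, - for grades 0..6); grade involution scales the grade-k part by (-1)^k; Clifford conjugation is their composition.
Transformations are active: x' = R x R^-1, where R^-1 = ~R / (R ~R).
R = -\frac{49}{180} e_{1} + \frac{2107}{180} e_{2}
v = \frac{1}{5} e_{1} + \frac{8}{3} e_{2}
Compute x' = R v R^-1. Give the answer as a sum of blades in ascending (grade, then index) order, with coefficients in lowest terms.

~R = -\frac{49}{180} e_{1} + \frac{2107}{180} e_{2}, and R ~R = \frac{88837}{648}, so R^-1 = ~R / (\frac{88837}{648}).
R v = \frac{84133}{2700} - \frac{8281}{2700} e_{1} e_{2}
Answer: -\frac{4492}{13875} e_{1} + \frac{12277}{4625} e_{2}


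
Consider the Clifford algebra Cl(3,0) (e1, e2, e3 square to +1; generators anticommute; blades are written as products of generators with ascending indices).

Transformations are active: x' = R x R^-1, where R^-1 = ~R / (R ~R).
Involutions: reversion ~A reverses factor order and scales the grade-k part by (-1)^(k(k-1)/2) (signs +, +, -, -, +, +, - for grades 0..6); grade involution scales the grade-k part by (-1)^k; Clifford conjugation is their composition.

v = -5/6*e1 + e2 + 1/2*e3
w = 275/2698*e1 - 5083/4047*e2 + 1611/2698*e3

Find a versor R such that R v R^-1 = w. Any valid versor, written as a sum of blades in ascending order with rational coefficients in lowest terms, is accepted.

Here q(v) = q(w) = 35/18; the classical choice R = v + w = -2960/4047*e1 - 1036/4047*e2 + 1480/1349*e3 then realises v -> w under the sandwich.
Answer: -2960/4047*e1 - 1036/4047*e2 + 1480/1349*e3


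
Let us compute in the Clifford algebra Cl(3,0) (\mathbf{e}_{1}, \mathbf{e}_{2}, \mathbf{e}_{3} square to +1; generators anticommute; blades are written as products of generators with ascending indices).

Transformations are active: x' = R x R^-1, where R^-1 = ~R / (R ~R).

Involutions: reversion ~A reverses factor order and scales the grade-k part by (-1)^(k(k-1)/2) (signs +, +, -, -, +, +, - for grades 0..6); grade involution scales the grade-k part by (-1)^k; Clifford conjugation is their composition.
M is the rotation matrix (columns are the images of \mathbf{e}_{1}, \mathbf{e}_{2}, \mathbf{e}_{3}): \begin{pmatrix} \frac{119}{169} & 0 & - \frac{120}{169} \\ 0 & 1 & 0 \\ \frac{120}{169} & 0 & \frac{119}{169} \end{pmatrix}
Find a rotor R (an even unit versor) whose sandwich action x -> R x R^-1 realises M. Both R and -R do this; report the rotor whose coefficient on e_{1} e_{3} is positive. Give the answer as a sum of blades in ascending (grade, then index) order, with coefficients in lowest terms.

Method: write R = a + b12*e_{1} e_{2} + b13*e_{1} e_{3} + b23*e_{2} e_{3} with a^2 + b12^2 + b13^2 + b23^2 = 1 (so R^-1 = ~R). Expanding the columns R e_j ~R gives tr M = 4a^2 - 1 and, from the antisymmetric part, M21 - M12 = -4a*b12, M13 - M31 = 4a*b13, M32 - M23 = -4a*b23.
Here tr M = \frac{407}{169}, so a^2 = (1 + tr M)/4 = \frac{144}{169} and a = ±\frac{12}{13}. Taking a = \frac{12}{13}: M21 - M12 = 0, M13 - M31 = -\frac{240}{169}, M32 - M23 = 0, giving b12 = 0, b13 = -\frac{5}{13}, b23 = 0, i.e. R = \frac{12}{13} - \frac{5}{13} e_{1} e_{3}.
Its e_{1} e_{3} coefficient is negative, so report the other preimage -R.
Answer: -\frac{12}{13} + \frac{5}{13} e_{1} e_{3}. Why the constraint matters: R and -R act identically through the sandwich — M has trace \frac{407}{169} either way — so only the sign condition on e_{1} e_{3} picks one of the two preimages.


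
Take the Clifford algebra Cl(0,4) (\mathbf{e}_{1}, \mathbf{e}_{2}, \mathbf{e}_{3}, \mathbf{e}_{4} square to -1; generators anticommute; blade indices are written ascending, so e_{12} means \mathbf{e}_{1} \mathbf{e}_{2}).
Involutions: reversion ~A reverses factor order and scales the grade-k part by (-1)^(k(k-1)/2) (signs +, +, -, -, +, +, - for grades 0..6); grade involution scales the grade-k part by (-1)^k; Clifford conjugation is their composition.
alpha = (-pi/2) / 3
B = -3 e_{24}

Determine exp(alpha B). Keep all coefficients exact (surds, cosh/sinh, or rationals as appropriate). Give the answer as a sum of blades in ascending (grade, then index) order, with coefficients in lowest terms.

B^2 = (-3)^2*(e_{24})^2 = 9*(-1) = -9 (a basis 2-blade squares to minus the product of its generators' squares).
B^2 = -9 — the series telescopes trigonometrically here: l = 3, alpha*l = - \frac{\pi}{2}, so exp(alpha B) = cos(- \frac{\pi}{2}) + (sin(- \frac{\pi}{2})/3)*B = 0 + (- \frac{1}{3})*B.
Answer: e_{24}


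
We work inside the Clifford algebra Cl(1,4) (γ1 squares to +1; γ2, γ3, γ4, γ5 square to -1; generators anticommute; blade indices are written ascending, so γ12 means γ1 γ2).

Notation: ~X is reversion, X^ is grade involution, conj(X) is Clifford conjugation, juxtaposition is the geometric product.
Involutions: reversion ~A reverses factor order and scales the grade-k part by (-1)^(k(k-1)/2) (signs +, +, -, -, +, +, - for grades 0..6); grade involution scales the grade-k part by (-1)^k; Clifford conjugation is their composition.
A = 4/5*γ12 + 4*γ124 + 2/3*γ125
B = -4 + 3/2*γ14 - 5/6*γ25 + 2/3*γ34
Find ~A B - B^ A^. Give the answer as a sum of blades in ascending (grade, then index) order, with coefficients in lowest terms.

first term: -5/9*γ1 + 6*γ2 + 16/5*γ12 - 2/3*γ15 + 6/5*γ24 - 8/3*γ123 + 16*γ124 + 8/3*γ125 + 10/3*γ145 + γ245 - 8/15*γ1234 - 4/9*γ12345
second term: -5/9*γ1 + 6*γ2 - 16/5*γ12 - 2/3*γ15 + 6/5*γ24 + 8/3*γ123 + 16*γ124 + 8/3*γ125 - 10/3*γ145 - γ245 + 8/15*γ1234 - 4/9*γ12345
Answer: 32/5*γ12 - 16/3*γ123 + 20/3*γ145 + 2*γ245 - 16/15*γ1234


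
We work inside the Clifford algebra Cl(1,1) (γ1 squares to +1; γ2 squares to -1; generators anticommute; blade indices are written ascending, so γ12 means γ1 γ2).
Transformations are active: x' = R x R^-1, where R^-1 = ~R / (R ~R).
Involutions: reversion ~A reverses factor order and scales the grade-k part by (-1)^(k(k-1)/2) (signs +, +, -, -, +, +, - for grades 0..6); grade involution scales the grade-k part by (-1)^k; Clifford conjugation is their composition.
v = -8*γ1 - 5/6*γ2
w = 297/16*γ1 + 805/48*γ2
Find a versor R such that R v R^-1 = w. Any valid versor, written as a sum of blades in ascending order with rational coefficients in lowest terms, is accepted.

The midline construction: v and w both square to 2279/36, so reflecting in their sum 169/16*γ1 + 255/16*γ2 exchanges them.
Answer: 169/16*γ1 + 255/16*γ2


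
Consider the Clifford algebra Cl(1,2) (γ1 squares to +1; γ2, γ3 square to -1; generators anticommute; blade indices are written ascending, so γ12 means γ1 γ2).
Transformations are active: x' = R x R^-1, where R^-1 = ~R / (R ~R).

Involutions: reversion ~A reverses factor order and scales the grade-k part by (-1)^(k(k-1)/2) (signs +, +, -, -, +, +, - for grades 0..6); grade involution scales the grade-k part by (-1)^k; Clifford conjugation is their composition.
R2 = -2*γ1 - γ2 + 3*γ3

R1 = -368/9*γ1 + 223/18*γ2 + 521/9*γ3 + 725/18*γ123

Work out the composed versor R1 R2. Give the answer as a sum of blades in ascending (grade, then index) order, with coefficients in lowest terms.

Distribute over the terms of R2 (each basis-blade product reordered to ascending indices, repeated generators contracted through their squares):
R1 (-2*γ1) = 736/9 + 223/9*γ12 + 1042/9*γ13 - 725/9*γ23
R1 (-γ2) = 223/18 + 368/9*γ12 - 725/18*γ13 + 521/9*γ23
R1 (3*γ3) = -521/3 - 725/6*γ12 - 368/3*γ13 + 223/6*γ23
Summing the partial products and collecting blades:
Answer: -159/2 - 331/6*γ12 - 283/6*γ13 + 29/2*γ23


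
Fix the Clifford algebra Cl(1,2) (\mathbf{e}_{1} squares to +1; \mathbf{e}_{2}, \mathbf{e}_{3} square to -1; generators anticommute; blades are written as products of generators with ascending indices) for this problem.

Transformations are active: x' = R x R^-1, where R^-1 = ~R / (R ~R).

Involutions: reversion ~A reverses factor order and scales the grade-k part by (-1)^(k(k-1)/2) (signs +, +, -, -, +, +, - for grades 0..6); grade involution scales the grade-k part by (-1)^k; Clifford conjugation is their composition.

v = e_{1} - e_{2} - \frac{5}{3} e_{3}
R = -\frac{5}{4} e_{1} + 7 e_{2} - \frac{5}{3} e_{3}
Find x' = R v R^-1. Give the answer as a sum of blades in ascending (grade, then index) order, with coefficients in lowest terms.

~R = -\frac{5}{4} e_{1} + 7 e_{2} - \frac{5}{3} e_{3}, and R ~R = -\frac{7231}{144}, so R^-1 = ~R / (-\frac{7231}{144}).
R v = \frac{107}{36} - \frac{23}{4} e_{1} e_{2} + \frac{15}{4} e_{1} e_{3} - \frac{40}{3} e_{2} e_{3}
Answer: -\frac{6161}{7231} e_{1} + \frac{177}{1033} e_{2} + \frac{40435}{21693} e_{3}


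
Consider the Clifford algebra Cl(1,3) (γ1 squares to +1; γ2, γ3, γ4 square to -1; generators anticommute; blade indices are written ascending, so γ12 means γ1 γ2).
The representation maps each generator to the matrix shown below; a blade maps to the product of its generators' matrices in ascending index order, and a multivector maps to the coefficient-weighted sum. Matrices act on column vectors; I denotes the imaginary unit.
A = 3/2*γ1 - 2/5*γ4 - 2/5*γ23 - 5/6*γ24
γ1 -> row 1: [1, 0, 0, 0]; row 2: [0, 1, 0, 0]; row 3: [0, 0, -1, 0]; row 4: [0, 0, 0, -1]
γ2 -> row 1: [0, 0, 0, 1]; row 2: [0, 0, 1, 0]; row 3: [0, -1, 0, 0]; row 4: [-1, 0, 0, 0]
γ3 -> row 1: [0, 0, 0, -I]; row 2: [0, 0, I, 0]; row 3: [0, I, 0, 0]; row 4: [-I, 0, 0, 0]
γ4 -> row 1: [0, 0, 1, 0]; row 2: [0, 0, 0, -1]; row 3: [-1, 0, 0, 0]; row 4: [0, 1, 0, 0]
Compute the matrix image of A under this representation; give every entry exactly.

Bivector images (products of the table entries): rho(γ23) = rho(γ2)rho(γ3) = row 1: [-I, 0, 0, 0]; row 2: [0, I, 0, 0]; row 3: [0, 0, -I, 0]; row 4: [0, 0, 0, I]; rho(γ24) = rho(γ2)rho(γ4) = row 1: [0, 1, 0, 0]; row 2: [-1, 0, 0, 0]; row 3: [0, 0, 0, 1]; row 4: [0, 0, -1, 0].
M = (3/2)*rho(γ1) + (-2/5)*rho(γ4) + (-2/5)*rho(γ23) + (-5/6)*rho(γ24), summed entrywise:
Answer: row 1: [3/2 + 2*I/5, -5/6, -2/5, 0]; row 2: [5/6, 3/2 - 2*I/5, 0, 2/5]; row 3: [2/5, 0, -3/2 + 2*I/5, -5/6]; row 4: [0, -2/5, 5/6, -3/2 - 2*I/5]


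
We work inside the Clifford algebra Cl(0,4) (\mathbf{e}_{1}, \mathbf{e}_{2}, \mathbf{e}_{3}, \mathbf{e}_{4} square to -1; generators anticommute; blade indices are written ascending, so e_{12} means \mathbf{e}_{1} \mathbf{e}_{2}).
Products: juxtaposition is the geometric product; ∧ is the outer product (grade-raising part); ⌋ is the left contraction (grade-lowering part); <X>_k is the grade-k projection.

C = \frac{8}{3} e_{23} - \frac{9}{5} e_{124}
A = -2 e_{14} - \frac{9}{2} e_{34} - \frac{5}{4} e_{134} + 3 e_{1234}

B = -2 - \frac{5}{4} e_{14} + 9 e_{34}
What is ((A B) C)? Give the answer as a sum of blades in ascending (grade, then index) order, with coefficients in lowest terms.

step 1: 38 + \frac{45}{4} e_{1} + \frac{25}{16} e_{3} - 27 e_{12} - \frac{189}{8} e_{13} + 4 e_{14} + \frac{15}{4} e_{23} + 9 e_{34} + \frac{5}{2} e_{134} - 6 e_{1234}
step 2: -10 - \frac{91}{30} e_{2} + \frac{54}{5} e_{3} - \frac{243}{5} e_{4} - 63 e_{12} + 72 e_{13} + 16 e_{14} + \frac{581}{6} e_{23} + \frac{177}{4} e_{24} + \frac{231}{5} e_{123} - \frac{926}{15} e_{124} - \frac{27}{4} e_{134} - \frac{1701}{40} e_{234} + \frac{377}{48} e_{1234}
Answer: -10 - \frac{91}{30} e_{2} + \frac{54}{5} e_{3} - \frac{243}{5} e_{4} - 63 e_{12} + 72 e_{13} + 16 e_{14} + \frac{581}{6} e_{23} + \frac{177}{4} e_{24} + \frac{231}{5} e_{123} - \frac{926}{15} e_{124} - \frac{27}{4} e_{134} - \frac{1701}{40} e_{234} + \frac{377}{48} e_{1234}


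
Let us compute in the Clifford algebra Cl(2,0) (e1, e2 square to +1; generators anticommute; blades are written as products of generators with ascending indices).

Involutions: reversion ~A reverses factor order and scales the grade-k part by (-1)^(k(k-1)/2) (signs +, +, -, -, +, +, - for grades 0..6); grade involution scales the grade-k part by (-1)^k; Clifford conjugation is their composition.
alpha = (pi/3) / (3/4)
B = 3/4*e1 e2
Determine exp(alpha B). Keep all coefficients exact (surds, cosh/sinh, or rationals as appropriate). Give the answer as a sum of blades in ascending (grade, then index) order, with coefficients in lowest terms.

B^2 = (3/4)^2*(e1 e2)^2 = 9/16*(-1) = -9/16 (a basis 2-blade squares to minus the product of its generators' squares).
B^2 = -9/16 — since the square is negative, the closed form is circular: l = 3/4, alpha*l = pi/3, so exp(alpha B) = cos(pi/3) + (sin(pi/3)/(3/4))*B = 1/2 + (2*sqrt(3)/3)*B.
Answer: 1/2 + sqrt(3)/2*e1 e2


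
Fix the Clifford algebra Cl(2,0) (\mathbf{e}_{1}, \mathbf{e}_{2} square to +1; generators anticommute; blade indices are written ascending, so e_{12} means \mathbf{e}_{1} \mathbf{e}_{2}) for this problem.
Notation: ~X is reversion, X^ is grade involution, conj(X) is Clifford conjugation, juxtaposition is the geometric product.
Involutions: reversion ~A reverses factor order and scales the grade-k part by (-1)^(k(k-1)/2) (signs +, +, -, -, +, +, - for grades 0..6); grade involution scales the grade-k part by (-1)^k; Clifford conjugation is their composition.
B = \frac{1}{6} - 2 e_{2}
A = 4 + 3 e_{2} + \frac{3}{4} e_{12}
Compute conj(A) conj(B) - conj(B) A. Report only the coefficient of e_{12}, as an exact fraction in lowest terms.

first term: -\frac{16}{3} - \frac{3}{2} e_{1} + \frac{15}{2} e_{2} - \frac{1}{8} e_{12}
second term: \frac{20}{3} - \frac{3}{2} e_{1} + \frac{17}{2} e_{2} + \frac{1}{8} e_{12}
Answer: -\frac{1}{4}


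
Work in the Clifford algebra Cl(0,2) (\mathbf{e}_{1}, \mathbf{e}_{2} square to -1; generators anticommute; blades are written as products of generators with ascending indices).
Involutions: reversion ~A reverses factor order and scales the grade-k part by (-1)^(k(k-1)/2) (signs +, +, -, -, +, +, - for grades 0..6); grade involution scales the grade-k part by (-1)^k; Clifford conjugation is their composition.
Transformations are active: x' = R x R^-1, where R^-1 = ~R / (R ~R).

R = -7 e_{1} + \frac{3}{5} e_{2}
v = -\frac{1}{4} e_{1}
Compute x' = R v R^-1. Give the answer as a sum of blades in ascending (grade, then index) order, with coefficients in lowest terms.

~R = -7 e_{1} + \frac{3}{5} e_{2}, and R ~R = -\frac{1234}{25}, so R^-1 = ~R / (-\frac{1234}{25}).
R v = -\frac{7}{4} + \frac{3}{20} e_{1} e_{2}
Answer: -\frac{152}{617} e_{1} + \frac{105}{2468} e_{2}


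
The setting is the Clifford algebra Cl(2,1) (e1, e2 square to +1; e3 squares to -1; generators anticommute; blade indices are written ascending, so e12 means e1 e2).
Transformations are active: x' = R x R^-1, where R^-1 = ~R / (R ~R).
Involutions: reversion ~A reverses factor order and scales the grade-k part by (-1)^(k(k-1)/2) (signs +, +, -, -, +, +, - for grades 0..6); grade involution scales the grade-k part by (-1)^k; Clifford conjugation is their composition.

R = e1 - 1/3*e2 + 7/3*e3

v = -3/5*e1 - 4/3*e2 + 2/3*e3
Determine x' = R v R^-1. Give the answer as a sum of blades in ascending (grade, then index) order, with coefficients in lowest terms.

~R = e1 - 1/3*e2 + 7/3*e3, and R ~R = -13/3, so R^-1 = ~R / (-13/3).
R v = -77/45 - 23/15*e12 + 31/15*e13 + 26/9*e23
Answer: 271/195*e1 + 626/585*e2 + 688/585*e3


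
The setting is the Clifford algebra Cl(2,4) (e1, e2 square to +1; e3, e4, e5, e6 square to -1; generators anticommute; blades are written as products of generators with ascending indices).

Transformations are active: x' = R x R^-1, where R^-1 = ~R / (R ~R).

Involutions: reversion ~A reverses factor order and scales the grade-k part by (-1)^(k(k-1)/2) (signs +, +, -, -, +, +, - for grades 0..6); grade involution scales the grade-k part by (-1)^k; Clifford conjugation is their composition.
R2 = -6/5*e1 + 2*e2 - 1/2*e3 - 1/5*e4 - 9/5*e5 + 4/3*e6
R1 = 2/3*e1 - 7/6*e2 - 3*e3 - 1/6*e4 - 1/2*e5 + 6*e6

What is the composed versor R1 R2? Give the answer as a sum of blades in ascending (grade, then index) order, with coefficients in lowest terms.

Distribute over the terms of R1 (each basis-blade product reordered to ascending indices, repeated generators contracted through their squares):
(2/3*e1) R2 = -4/5 + 4/3*e1 e2 - 1/3*e1 e3 - 2/15*e1 e4 - 6/5*e1 e5 + 8/9*e1 e6
(-7/6*e2) R2 = -7/3 - 7/5*e1 e2 + 7/12*e2 e3 + 7/30*e2 e4 + 21/10*e2 e5 - 14/9*e2 e6
(-3*e3) R2 = -3/2 - 18/5*e1 e3 + 6*e2 e3 + 3/5*e3 e4 + 27/5*e3 e5 - 4*e3 e6
(-1/6*e4) R2 = -1/30 - 1/5*e1 e4 + 1/3*e2 e4 - 1/12*e3 e4 + 3/10*e4 e5 - 2/9*e4 e6
(-1/2*e5) R2 = -9/10 - 3/5*e1 e5 + e2 e5 - 1/4*e3 e5 - 1/10*e4 e5 - 2/3*e5 e6
(6*e6) R2 = -8 + 36/5*e1 e6 - 12*e2 e6 + 3*e3 e6 + 6/5*e4 e6 + 54/5*e5 e6
Summing the partial products and collecting blades:
Answer: -407/30 - 1/15*e1 e2 - 59/15*e1 e3 - 1/3*e1 e4 - 9/5*e1 e5 + 364/45*e1 e6 + 79/12*e2 e3 + 17/30*e2 e4 + 31/10*e2 e5 - 122/9*e2 e6 + 31/60*e3 e4 + 103/20*e3 e5 - e3 e6 + 1/5*e4 e5 + 44/45*e4 e6 + 152/15*e5 e6


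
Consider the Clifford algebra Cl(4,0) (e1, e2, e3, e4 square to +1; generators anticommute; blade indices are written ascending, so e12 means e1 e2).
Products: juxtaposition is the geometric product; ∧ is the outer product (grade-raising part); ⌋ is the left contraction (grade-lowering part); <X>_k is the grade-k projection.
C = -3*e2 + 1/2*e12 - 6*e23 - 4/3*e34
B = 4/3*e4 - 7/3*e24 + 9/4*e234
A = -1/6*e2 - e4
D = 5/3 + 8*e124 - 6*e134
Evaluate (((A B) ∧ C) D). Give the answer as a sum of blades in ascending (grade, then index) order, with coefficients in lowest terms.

step 1: -4/3 - 7/3*e2 + 7/18*e4 - 9/4*e23 - 2/9*e24 - 3/8*e34
step 2: 4*e2 - 2/3*e12 + 8*e23 + 7/6*e24 + 16/9*e34 + 7/36*e124 + 137/72*e234 - 3/16*e1234
step 3: -14/9 + 4/3*e1 + 187/24*e2 + 3/2*e3 + 16/3*e4 - 451/36*e12 - 137/9*e13 - 32*e14 + 29/2*e23 + 35/18*e24 + 80/27*e34 + 191/9*e123 - 5149/108*e124 - 64*e134 - 179/216*e234 + 379/16*e1234
Answer: -14/9 + 4/3*e1 + 187/24*e2 + 3/2*e3 + 16/3*e4 - 451/36*e12 - 137/9*e13 - 32*e14 + 29/2*e23 + 35/18*e24 + 80/27*e34 + 191/9*e123 - 5149/108*e124 - 64*e134 - 179/216*e234 + 379/16*e1234


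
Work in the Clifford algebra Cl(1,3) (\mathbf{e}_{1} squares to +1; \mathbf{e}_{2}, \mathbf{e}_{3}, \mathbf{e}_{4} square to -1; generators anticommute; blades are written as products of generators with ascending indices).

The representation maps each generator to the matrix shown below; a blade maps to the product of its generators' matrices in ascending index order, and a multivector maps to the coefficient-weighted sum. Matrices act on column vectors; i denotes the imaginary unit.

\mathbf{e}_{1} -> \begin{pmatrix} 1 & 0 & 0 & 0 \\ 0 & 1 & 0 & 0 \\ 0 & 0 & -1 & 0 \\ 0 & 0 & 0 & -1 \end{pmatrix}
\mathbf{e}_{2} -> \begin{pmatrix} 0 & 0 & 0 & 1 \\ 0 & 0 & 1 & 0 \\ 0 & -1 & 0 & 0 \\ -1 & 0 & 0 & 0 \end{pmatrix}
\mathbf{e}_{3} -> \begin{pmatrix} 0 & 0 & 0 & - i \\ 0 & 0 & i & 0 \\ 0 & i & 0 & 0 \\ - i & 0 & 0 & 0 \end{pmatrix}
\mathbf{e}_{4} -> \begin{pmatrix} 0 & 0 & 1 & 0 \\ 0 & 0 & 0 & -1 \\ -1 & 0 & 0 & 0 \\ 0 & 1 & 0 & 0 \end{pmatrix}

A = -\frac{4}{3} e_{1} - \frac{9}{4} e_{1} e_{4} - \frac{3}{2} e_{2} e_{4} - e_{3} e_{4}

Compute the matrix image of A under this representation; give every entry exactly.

Bivector images (products of the table entries): rho(e_{1} e_{4}) = rho(\mathbf{e}_{1})rho(\mathbf{e}_{4}) = \begin{pmatrix} 0 & 0 & 1 & 0 \\ 0 & 0 & 0 & -1 \\ 1 & 0 & 0 & 0 \\ 0 & -1 & 0 & 0 \end{pmatrix}; rho(e_{2} e_{4}) = rho(\mathbf{e}_{2})rho(\mathbf{e}_{4}) = \begin{pmatrix} 0 & 1 & 0 & 0 \\ -1 & 0 & 0 & 0 \\ 0 & 0 & 0 & 1 \\ 0 & 0 & -1 & 0 \end{pmatrix}; rho(e_{3} e_{4}) = rho(\mathbf{e}_{3})rho(\mathbf{e}_{4}) = \begin{pmatrix} 0 & - i & 0 & 0 \\ - i & 0 & 0 & 0 \\ 0 & 0 & 0 & - i \\ 0 & 0 & - i & 0 \end{pmatrix}.
M = (-\frac{4}{3})*rho(e_{1}) + (-\frac{9}{4})*rho(e_{1} e_{4}) + (-\frac{3}{2})*rho(e_{2} e_{4}) + (-1)*rho(e_{3} e_{4}), summed entrywise:
Answer: \begin{pmatrix} - \frac{4}{3} & - \frac{3}{2} + i & - \frac{9}{4} & 0 \\ \frac{3}{2} + i & - \frac{4}{3} & 0 & \frac{9}{4} \\ - \frac{9}{4} & 0 & \frac{4}{3} & - \frac{3}{2} + i \\ 0 & \frac{9}{4} & \frac{3}{2} + i & \frac{4}{3} \end{pmatrix}


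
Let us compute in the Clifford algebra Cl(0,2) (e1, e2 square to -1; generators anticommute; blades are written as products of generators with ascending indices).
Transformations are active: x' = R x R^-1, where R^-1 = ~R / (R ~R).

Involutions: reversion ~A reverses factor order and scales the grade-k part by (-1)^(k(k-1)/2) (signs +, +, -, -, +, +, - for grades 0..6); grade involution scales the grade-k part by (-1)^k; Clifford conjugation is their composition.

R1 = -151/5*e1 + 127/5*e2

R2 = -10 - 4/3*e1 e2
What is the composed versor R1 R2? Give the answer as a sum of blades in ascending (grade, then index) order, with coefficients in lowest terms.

Distribute over the terms of R1 (each basis-blade product reordered to ascending indices, repeated generators contracted through their squares):
(-151/5*e1) R2 = 302*e1 - 604/15*e2
(127/5*e2) R2 = -508/15*e1 - 254*e2
Summing the partial products and collecting blades:
Answer: 4022/15*e1 - 4414/15*e2


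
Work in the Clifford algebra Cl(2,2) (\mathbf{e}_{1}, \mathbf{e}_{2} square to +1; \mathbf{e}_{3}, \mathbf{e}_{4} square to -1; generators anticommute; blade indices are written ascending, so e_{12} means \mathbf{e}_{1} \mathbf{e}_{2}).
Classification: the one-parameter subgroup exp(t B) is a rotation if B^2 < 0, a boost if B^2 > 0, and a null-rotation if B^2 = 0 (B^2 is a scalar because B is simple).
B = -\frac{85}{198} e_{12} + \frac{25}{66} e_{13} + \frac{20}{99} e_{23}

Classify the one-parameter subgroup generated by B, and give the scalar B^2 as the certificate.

B^2 term by term: the squares give (-\frac{85}{198})^2*(e_{12})^2 + (\frac{25}{66})^2*(e_{13})^2 + (\frac{20}{99})^2*(e_{23})^2 = \frac{7225}{39204}*(-1) + \frac{625}{4356}*(+1) + \frac{400}{9801}*(+1) = 0 (each basis 2-blade squares to minus the product of its generators' squares); cross terms between blades sharing an index anticommute and cancel. So B^2 = 0.
Answer: null-rotation, certificate B^2 = 0. The class reads off the invariant scalar 0 directly.


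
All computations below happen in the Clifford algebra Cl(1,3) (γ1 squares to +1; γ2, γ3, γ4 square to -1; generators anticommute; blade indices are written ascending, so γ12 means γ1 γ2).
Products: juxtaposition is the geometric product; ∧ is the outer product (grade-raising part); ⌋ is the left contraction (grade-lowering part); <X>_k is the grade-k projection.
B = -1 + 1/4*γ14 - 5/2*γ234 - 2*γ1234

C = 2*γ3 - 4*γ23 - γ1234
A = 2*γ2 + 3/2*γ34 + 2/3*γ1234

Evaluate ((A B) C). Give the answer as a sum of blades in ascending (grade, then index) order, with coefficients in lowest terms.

step 1: 4/3 - 5/3*γ1 + 7/4*γ2 + 3*γ12 - 3/8*γ13 + 1/6*γ23 + 7/2*γ34 - 1/2*γ124 - 4*γ134 - 2/3*γ1234
step 2: 3/4*γ1 - 13/3*γ2 + 61/6*γ3 + 7*γ4 + 5*γ12 + 26/3*γ13 - 21/2*γ14 - 11/6*γ23 - 115/8*γ24 - 3*γ34 + 38/3*γ123 + 44/3*γ124 - 15/4*γ134 + 5/3*γ234 - 1/3*γ1234
Answer: 3/4*γ1 - 13/3*γ2 + 61/6*γ3 + 7*γ4 + 5*γ12 + 26/3*γ13 - 21/2*γ14 - 11/6*γ23 - 115/8*γ24 - 3*γ34 + 38/3*γ123 + 44/3*γ124 - 15/4*γ134 + 5/3*γ234 - 1/3*γ1234


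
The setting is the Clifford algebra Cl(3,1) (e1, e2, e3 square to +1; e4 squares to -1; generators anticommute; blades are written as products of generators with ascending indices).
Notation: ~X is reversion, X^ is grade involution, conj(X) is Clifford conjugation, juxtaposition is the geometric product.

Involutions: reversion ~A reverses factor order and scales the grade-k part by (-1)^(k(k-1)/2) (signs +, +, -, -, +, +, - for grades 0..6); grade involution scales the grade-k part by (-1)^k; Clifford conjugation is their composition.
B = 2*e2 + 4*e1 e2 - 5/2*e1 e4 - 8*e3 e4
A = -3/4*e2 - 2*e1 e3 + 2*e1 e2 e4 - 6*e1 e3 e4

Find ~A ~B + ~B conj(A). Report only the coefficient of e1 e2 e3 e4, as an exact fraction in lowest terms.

first term: -3/2 + 45*e1 + 5*e2 - 15*e3 - 8*e4 + 20*e1 e4 - 8*e2 e3 - 5*e3 e4 - 20*e1 e2 e3 + 15/8*e1 e2 e4 - 30*e2 e3 e4 + 12*e1 e2 e3 e4
second term: 3/2 - 51*e1 - 5*e2 + 15*e3 + 8*e4 - 20*e1 e4 + 8*e2 e3 + 5*e3 e4 - 20*e1 e2 e3 - 15/8*e1 e2 e4 - 18*e2 e3 e4 + 12*e1 e2 e3 e4
Answer: 24


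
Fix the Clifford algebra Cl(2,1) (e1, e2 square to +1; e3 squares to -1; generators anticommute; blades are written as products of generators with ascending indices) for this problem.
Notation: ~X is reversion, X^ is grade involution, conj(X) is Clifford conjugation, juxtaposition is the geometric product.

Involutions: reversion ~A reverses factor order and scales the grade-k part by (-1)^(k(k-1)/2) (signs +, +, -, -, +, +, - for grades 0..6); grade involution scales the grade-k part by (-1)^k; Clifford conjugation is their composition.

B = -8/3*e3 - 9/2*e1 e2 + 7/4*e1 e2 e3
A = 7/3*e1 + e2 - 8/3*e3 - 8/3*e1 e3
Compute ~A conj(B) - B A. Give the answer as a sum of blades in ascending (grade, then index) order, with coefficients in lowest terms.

first term: 64/9 - 209/18*e1 + 35/6*e2 + 14/3*e1 e2 + 161/36*e1 e3 + 75/4*e2 e3 - 12*e1 e2 e3
second term: -64/9 + 47/18*e1 + 91/6*e2 + 14/3*e1 e2 + 161/36*e1 e3 - 21/4*e2 e3 + 12*e1 e2 e3
Answer: 128/9 - 128/9*e1 - 28/3*e2 + 24*e2 e3 - 24*e1 e2 e3


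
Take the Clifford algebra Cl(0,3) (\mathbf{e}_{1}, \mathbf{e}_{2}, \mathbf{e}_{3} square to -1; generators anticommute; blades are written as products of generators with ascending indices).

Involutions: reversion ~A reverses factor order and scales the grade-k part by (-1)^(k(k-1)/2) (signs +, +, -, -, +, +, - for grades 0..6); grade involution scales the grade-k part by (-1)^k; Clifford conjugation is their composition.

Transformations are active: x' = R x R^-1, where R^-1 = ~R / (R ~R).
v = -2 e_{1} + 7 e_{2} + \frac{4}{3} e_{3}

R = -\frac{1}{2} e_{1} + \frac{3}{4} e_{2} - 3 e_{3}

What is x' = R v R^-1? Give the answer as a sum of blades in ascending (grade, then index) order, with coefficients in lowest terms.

~R = -\frac{1}{2} e_{1} + \frac{3}{4} e_{2} - 3 e_{3}, and R ~R = -\frac{157}{16}, so R^-1 = ~R / (-\frac{157}{16}).
R v = -\frac{9}{4} - 2 e_{1} e_{2} - \frac{20}{3} e_{1} e_{3} + 22 e_{2} e_{3}
Answer: \frac{278}{157} e_{1} - \frac{1045}{157} e_{2} - \frac{1276}{471} e_{3}


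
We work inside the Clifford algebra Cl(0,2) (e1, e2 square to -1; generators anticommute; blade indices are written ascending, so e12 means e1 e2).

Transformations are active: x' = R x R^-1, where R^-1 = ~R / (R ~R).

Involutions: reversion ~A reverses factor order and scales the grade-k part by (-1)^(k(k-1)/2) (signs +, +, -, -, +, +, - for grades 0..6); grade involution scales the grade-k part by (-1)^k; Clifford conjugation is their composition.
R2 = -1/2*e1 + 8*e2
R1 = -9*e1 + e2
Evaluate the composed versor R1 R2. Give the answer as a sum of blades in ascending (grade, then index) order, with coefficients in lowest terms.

Distribute over the terms of R1 (each basis-blade product reordered to ascending indices, repeated generators contracted through their squares):
(-9*e1) R2 = -9/2 - 72*e12
(e2) R2 = -8 + 1/2*e12
Summing the partial products and collecting blades:
Answer: -25/2 - 143/2*e12


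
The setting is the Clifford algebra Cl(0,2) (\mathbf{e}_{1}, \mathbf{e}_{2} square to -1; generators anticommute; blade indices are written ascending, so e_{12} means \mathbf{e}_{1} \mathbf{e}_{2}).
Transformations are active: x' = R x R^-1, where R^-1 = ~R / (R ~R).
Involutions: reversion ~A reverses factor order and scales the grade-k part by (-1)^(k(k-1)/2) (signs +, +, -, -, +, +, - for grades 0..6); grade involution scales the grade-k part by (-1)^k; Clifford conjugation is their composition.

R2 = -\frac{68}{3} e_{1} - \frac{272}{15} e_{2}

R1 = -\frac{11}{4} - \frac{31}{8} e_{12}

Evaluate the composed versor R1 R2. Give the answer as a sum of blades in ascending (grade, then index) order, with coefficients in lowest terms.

Distribute over the terms of R1 (each basis-blade product reordered to ascending indices, repeated generators contracted through their squares):
(-\frac{11}{4}) R2 = \frac{187}{3} e_{1} + \frac{748}{15} e_{2}
(-\frac{31}{8} e_{12}) R2 = -\frac{1054}{15} e_{1} + \frac{527}{6} e_{2}
Summing the partial products and collecting blades:
Answer: -\frac{119}{15} e_{1} + \frac{1377}{10} e_{2}


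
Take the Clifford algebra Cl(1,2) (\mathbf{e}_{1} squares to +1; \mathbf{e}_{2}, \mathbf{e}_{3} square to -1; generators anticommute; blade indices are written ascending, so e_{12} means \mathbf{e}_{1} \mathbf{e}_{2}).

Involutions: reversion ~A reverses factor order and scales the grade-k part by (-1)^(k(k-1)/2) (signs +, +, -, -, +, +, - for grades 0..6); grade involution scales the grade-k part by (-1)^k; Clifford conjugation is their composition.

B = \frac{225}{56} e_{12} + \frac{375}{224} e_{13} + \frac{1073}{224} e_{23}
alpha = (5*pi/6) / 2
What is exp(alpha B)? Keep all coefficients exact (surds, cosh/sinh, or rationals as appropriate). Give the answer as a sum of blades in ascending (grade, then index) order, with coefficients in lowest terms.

B^2 term by term: the squares give (\frac{225}{56})^2*(e_{12})^2 + (\frac{375}{224})^2*(e_{13})^2 + (\frac{1073}{224})^2*(e_{23})^2 = \frac{50625}{3136}*(+1) + \frac{140625}{50176}*(+1) + \frac{1151329}{50176}*(-1) = -4 (each basis 2-blade squares to minus the product of its generators' squares); cross terms between blades sharing an index anticommute and cancel. So B^2 = -4.
B^2 = -4 — circular case — the even/odd split gives cos and sin: l = 2, alpha*l = \frac{5 \pi}{6}, so exp(alpha B) = cos(\frac{5 \pi}{6}) + (sin(\frac{5 \pi}{6})/2)*B = - \frac{\sqrt{3}}{2} + (\frac{1}{4})*B.
Answer: - \frac{\sqrt{3}}{2} + \frac{225}{224} e_{12} + \frac{375}{896} e_{13} + \frac{1073}{896} e_{23}


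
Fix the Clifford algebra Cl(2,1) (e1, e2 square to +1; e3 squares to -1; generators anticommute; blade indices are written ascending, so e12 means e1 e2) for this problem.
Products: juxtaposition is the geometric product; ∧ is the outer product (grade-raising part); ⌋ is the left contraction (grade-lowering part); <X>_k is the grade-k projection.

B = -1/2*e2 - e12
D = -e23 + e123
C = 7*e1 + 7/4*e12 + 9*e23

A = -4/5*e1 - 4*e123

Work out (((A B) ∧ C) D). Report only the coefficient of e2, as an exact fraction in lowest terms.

step 1: 4/5*e2 - 4*e3 + 2/5*e12 - 2*e13
step 2: -28/5*e12 + 28*e13 - 7*e123
step 3: -7 + 7*e1 - 28*e2 + 28/5*e3 - 28*e12 + 28/5*e13
Answer: -28


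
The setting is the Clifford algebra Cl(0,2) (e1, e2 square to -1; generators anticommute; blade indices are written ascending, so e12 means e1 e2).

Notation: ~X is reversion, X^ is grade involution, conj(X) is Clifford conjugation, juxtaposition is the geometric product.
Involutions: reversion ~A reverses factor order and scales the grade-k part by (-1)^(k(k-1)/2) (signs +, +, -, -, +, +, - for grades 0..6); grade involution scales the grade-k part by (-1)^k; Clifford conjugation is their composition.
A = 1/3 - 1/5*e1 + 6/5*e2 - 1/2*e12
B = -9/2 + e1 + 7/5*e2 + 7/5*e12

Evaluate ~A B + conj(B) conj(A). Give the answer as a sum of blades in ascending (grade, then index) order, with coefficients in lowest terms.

first term: -92/25 + 166/75*e1 - 623/150*e2 - 979/300*e12
second term: -57/25 - 271/75*e1 + 773/150*e2 - 371/300*e12
Answer: -149/25 - 7/5*e1 + e2 - 9/2*e12


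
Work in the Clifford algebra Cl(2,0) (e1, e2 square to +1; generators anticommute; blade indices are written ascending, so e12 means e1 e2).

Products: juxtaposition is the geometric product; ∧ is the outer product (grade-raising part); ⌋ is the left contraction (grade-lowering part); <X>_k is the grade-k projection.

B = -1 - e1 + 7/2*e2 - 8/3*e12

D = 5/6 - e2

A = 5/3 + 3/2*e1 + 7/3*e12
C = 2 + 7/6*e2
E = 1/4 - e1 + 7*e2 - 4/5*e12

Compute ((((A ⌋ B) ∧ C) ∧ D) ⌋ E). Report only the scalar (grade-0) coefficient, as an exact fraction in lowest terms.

step 1: 55/18 - 5/3*e1 + 11/6*e2 - 40/9*e12
step 2: 55/9 - 10/3*e1 + 781/108*e2 - 65/6*e12
step 3: 275/54 - 25/9*e1 - 55/648*e2 - 205/36*e12
step 4: -89/81 - 418/81*e1 + 2045/54*e2 - 110/27*e12
Answer: -89/81


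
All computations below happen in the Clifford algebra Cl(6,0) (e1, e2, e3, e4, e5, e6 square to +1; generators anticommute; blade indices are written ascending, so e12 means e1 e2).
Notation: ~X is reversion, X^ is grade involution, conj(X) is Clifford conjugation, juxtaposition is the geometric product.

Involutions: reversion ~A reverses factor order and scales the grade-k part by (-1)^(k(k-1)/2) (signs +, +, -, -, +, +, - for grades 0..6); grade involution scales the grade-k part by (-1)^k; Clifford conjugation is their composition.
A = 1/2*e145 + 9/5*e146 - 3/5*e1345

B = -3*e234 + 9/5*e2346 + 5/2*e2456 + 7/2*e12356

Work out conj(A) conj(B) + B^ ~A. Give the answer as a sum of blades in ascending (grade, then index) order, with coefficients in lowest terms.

first term: -81/25*e123 + 63/10*e125 - 5/4*e126 + 21/10*e246 + 3/2*e1235 + 39/10*e1236 - 27/25*e1256 + 63/10*e2345 - 7/4*e2346 - 9/10*e12356
second term: 81/25*e123 - 63/10*e125 + 5/4*e126 - 21/10*e246 + 3/2*e1235 + 39/10*e1236 - 27/25*e1256 + 63/10*e2345 - 7/4*e2346 - 9/10*e12356
Answer: 3*e1235 + 39/5*e1236 - 54/25*e1256 + 63/5*e2345 - 7/2*e2346 - 9/5*e12356


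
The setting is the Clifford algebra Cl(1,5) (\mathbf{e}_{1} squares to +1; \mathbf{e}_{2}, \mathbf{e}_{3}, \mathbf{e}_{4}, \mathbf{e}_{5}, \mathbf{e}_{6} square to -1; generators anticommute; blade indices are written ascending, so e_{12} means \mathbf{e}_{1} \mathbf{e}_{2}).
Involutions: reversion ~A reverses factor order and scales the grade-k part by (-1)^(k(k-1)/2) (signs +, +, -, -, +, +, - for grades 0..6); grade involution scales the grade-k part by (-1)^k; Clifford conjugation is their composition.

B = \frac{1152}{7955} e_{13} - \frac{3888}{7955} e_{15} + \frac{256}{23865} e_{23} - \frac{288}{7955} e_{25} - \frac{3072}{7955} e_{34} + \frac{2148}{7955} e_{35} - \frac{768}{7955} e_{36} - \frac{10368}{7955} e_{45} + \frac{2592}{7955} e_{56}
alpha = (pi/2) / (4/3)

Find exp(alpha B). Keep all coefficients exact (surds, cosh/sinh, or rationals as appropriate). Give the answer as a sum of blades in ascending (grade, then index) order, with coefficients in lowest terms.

B^2 term by term: the squares give (\frac{1152}{7955})^2*(e_{13})^2 + (-\frac{3888}{7955})^2*(e_{15})^2 + (\frac{256}{23865})^2*(e_{23})^2 + (-\frac{288}{7955})^2*(e_{25})^2 + (-\frac{3072}{7955})^2*(e_{34})^2 + (\frac{2148}{7955})^2*(e_{35})^2 + (-\frac{768}{7955})^2*(e_{36})^2 + (-\frac{10368}{7955})^2*(e_{45})^2 + (\frac{2592}{7955})^2*(e_{56})^2 = \frac{1327104}{63282025}*(+1) + \frac{15116544}{63282025}*(+1) + \frac{65536}{569538225}*(-1) + \frac{82944}{63282025}*(-1) + \frac{9437184}{63282025}*(-1) + \frac{4613904}{63282025}*(-1) + \frac{589824}{63282025}*(-1) + \frac{107495424}{63282025}*(-1) + \frac{6718464}{63282025}*(-1) = -\frac{16}{9} (each basis 2-blade squares to minus the product of its generators' squares); cross terms between blades sharing an index anticommute and cancel; the commuting (index-disjoint) pairs give grade-4 terms 2*c*c'*(blade product), which cancel blade by blade — e_{1235}: \frac{663552}{63282025} - \frac{663552}{63282025} = 0; e_{1345}: -\frac{23887872}{63282025} + \frac{23887872}{63282025} = 0; e_{1356}: \frac{5971968}{63282025} - \frac{5971968}{63282025} = 0; e_{2345}: -\frac{1769472}{63282025} + \frac{1769472}{63282025} = 0; e_{2356}: \frac{442368}{63282025} - \frac{442368}{63282025} = 0; e_{3456}: -\frac{15925248}{63282025} + \frac{15925248}{63282025} = 0 — confirming B is simple. So B^2 = -\frac{16}{9}.
B^2 = -\frac{16}{9} — the series telescopes trigonometrically here: l = \frac{4}{3}, alpha*l = \frac{\pi}{2}, so exp(alpha B) = cos(\frac{\pi}{2}) + (sin(\frac{\pi}{2})/(\frac{4}{3}))*B = 0 + (\frac{3}{4})*B.
Answer: \frac{864}{7955} e_{13} - \frac{2916}{7955} e_{15} + \frac{64}{7955} e_{23} - \frac{216}{7955} e_{25} - \frac{2304}{7955} e_{34} + \frac{1611}{7955} e_{35} - \frac{576}{7955} e_{36} - \frac{7776}{7955} e_{45} + \frac{1944}{7955} e_{56}
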